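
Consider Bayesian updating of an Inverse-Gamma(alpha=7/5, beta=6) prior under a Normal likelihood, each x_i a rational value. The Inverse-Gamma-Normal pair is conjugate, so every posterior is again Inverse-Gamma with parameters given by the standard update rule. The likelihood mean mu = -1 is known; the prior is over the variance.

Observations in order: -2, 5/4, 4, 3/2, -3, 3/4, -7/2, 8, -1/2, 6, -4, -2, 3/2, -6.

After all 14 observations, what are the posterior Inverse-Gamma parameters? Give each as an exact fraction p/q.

obs 1: x=-2 → posterior Inverse-Gamma(19/10, 13/2)
obs 2: x=5/4 → posterior Inverse-Gamma(12/5, 289/32)
obs 3: x=4 → posterior Inverse-Gamma(29/10, 689/32)
obs 4: x=3/2 → posterior Inverse-Gamma(17/5, 789/32)
obs 5: x=-3 → posterior Inverse-Gamma(39/10, 853/32)
obs 6: x=3/4 → posterior Inverse-Gamma(22/5, 451/16)
obs 7: x=-7/2 → posterior Inverse-Gamma(49/10, 501/16)
obs 8: x=8 → posterior Inverse-Gamma(27/5, 1149/16)
obs 9: x=-1/2 → posterior Inverse-Gamma(59/10, 1151/16)
obs 10: x=6 → posterior Inverse-Gamma(32/5, 1543/16)
obs 11: x=-4 → posterior Inverse-Gamma(69/10, 1615/16)
obs 12: x=-2 → posterior Inverse-Gamma(37/5, 1623/16)
obs 13: x=3/2 → posterior Inverse-Gamma(79/10, 1673/16)
obs 14: x=-6 → posterior Inverse-Gamma(42/5, 1873/16)

alpha=42/5, beta=1873/16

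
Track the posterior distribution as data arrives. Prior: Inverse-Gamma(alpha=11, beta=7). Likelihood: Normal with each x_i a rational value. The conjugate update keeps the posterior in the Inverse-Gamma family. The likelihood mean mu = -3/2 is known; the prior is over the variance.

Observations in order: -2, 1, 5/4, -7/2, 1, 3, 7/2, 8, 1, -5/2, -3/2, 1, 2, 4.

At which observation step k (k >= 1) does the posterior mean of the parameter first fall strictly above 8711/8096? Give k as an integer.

obs 1: x=-2 → posterior Inverse-Gamma(23/2, 57/8)
obs 2: x=1 → posterior Inverse-Gamma(12, 41/4)
obs 3: x=5/4 → posterior Inverse-Gamma(25/2, 449/32)
obs 4: x=-7/2 → posterior Inverse-Gamma(13, 513/32)
obs 5: x=1 → posterior Inverse-Gamma(27/2, 613/32)
obs 6: x=3 → posterior Inverse-Gamma(14, 937/32)
obs 7: x=7/2 → posterior Inverse-Gamma(29/2, 1337/32)
obs 8: x=8 → posterior Inverse-Gamma(15, 2781/32)
obs 9: x=1 → posterior Inverse-Gamma(31/2, 2881/32)
obs 10: x=-5/2 → posterior Inverse-Gamma(16, 2897/32)
obs 11: x=-3/2 → posterior Inverse-Gamma(33/2, 2897/32)
obs 12: x=1 → posterior Inverse-Gamma(17, 2997/32)
obs 13: x=2 → posterior Inverse-Gamma(35/2, 3193/32)
obs 14: x=4 → posterior Inverse-Gamma(18, 3677/32)

k = 3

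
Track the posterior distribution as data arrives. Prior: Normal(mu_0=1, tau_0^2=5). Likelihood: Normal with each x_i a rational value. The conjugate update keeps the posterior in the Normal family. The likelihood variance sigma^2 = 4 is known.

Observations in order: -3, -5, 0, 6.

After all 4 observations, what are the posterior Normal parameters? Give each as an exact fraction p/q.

obs 1: x=-3 → posterior Normal(-11/9, 20/9)
obs 2: x=-5 → posterior Normal(-18/7, 10/7)
obs 3: x=0 → posterior Normal(-36/19, 20/19)
obs 4: x=6 → posterior Normal(-1/4, 5/6)

mu_0=-1/4, tau_0^2=5/6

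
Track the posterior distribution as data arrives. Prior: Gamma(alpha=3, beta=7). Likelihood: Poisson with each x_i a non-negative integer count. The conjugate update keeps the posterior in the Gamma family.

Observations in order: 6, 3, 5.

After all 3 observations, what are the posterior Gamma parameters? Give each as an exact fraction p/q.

obs 1: x=6 → posterior Gamma(9, 8)
obs 2: x=3 → posterior Gamma(12, 9)
obs 3: x=5 → posterior Gamma(17, 10)

alpha=17, beta=10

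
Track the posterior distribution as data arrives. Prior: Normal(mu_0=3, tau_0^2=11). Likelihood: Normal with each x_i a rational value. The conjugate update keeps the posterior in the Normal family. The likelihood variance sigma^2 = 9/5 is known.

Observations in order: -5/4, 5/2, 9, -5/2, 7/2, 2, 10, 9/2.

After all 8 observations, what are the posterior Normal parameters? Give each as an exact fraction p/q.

obs 1: x=-5/4 → posterior Normal(-167/256, 99/64)
obs 2: x=5/2 → posterior Normal(383/476, 99/119)
obs 3: x=9 → posterior Normal(2363/696, 33/58)
obs 4: x=-5/2 → posterior Normal(1813/916, 99/229)
obs 5: x=7/2 → posterior Normal(2583/1136, 99/284)
obs 6: x=2 → posterior Normal(3023/1356, 33/113)
obs 7: x=10 → posterior Normal(5223/1576, 99/394)
obs 8: x=9/2 → posterior Normal(6213/1796, 99/449)

mu_0=6213/1796, tau_0^2=99/449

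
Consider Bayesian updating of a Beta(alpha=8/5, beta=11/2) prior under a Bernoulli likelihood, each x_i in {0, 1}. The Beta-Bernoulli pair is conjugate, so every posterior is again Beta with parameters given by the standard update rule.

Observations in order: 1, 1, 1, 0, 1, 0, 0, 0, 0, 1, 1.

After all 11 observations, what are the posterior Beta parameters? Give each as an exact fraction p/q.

obs 1: x=1 → posterior Beta(13/5, 11/2)
obs 2: x=1 → posterior Beta(18/5, 11/2)
obs 3: x=1 → posterior Beta(23/5, 11/2)
obs 4: x=0 → posterior Beta(23/5, 13/2)
obs 5: x=1 → posterior Beta(28/5, 13/2)
obs 6: x=0 → posterior Beta(28/5, 15/2)
obs 7: x=0 → posterior Beta(28/5, 17/2)
obs 8: x=0 → posterior Beta(28/5, 19/2)
obs 9: x=0 → posterior Beta(28/5, 21/2)
obs 10: x=1 → posterior Beta(33/5, 21/2)
obs 11: x=1 → posterior Beta(38/5, 21/2)

alpha=38/5, beta=21/2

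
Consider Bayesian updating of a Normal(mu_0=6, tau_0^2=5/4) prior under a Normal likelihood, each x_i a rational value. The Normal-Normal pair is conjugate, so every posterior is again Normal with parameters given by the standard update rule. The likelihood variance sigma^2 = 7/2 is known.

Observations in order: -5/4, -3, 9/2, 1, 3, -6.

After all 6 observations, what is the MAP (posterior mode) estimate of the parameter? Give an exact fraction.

301/176

obs 1: x=-5/4 → posterior Normal(311/76, 35/38)
obs 2: x=-3 → posterior Normal(251/96, 35/48)
obs 3: x=9/2 → posterior Normal(341/116, 35/58)
obs 4: x=1 → posterior Normal(361/136, 35/68)
obs 5: x=3 → posterior Normal(421/156, 35/78)
obs 6: x=-6 → posterior Normal(301/176, 35/88)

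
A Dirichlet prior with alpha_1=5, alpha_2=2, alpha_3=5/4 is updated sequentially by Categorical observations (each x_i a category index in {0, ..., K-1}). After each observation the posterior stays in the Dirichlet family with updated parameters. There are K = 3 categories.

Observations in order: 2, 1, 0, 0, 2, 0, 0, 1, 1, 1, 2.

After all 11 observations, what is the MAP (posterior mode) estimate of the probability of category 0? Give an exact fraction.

obs 1: x=2 → posterior Dirichlet(5, 2, 9/4)
obs 2: x=1 → posterior Dirichlet(5, 3, 9/4)
obs 3: x=0 → posterior Dirichlet(6, 3, 9/4)
obs 4: x=0 → posterior Dirichlet(7, 3, 9/4)
obs 5: x=2 → posterior Dirichlet(7, 3, 13/4)
obs 6: x=0 → posterior Dirichlet(8, 3, 13/4)
obs 7: x=0 → posterior Dirichlet(9, 3, 13/4)
obs 8: x=1 → posterior Dirichlet(9, 4, 13/4)
obs 9: x=1 → posterior Dirichlet(9, 5, 13/4)
obs 10: x=1 → posterior Dirichlet(9, 6, 13/4)
obs 11: x=2 → posterior Dirichlet(9, 6, 17/4)

32/65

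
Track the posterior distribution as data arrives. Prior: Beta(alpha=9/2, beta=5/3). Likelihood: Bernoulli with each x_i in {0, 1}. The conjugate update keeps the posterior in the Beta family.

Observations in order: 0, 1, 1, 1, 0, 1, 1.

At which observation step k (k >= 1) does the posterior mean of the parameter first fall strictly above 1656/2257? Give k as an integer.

k = 4

obs 1: x=0 → posterior Beta(9/2, 8/3)
obs 2: x=1 → posterior Beta(11/2, 8/3)
obs 3: x=1 → posterior Beta(13/2, 8/3)
obs 4: x=1 → posterior Beta(15/2, 8/3)
obs 5: x=0 → posterior Beta(15/2, 11/3)
obs 6: x=1 → posterior Beta(17/2, 11/3)
obs 7: x=1 → posterior Beta(19/2, 11/3)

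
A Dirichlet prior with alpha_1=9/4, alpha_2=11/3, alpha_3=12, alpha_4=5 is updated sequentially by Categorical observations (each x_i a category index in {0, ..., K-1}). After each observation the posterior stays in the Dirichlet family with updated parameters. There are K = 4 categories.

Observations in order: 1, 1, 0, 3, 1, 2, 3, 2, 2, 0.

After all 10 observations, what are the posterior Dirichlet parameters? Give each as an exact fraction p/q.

alpha_1=17/4, alpha_2=20/3, alpha_3=15, alpha_4=7

obs 1: x=1 → posterior Dirichlet(9/4, 14/3, 12, 5)
obs 2: x=1 → posterior Dirichlet(9/4, 17/3, 12, 5)
obs 3: x=0 → posterior Dirichlet(13/4, 17/3, 12, 5)
obs 4: x=3 → posterior Dirichlet(13/4, 17/3, 12, 6)
obs 5: x=1 → posterior Dirichlet(13/4, 20/3, 12, 6)
obs 6: x=2 → posterior Dirichlet(13/4, 20/3, 13, 6)
obs 7: x=3 → posterior Dirichlet(13/4, 20/3, 13, 7)
obs 8: x=2 → posterior Dirichlet(13/4, 20/3, 14, 7)
obs 9: x=2 → posterior Dirichlet(13/4, 20/3, 15, 7)
obs 10: x=0 → posterior Dirichlet(17/4, 20/3, 15, 7)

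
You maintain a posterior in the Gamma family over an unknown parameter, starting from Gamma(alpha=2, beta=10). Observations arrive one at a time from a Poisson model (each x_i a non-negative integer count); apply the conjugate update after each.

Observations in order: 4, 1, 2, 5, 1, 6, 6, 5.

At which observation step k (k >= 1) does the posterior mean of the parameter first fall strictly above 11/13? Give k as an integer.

obs 1: x=4 → posterior Gamma(6, 11)
obs 2: x=1 → posterior Gamma(7, 12)
obs 3: x=2 → posterior Gamma(9, 13)
obs 4: x=5 → posterior Gamma(14, 14)
obs 5: x=1 → posterior Gamma(15, 15)
obs 6: x=6 → posterior Gamma(21, 16)
obs 7: x=6 → posterior Gamma(27, 17)
obs 8: x=5 → posterior Gamma(32, 18)

k = 4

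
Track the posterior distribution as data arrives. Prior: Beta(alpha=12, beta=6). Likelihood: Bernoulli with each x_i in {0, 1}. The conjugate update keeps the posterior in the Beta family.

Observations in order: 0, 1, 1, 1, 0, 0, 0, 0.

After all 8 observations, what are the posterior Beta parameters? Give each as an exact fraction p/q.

alpha=15, beta=11

obs 1: x=0 → posterior Beta(12, 7)
obs 2: x=1 → posterior Beta(13, 7)
obs 3: x=1 → posterior Beta(14, 7)
obs 4: x=1 → posterior Beta(15, 7)
obs 5: x=0 → posterior Beta(15, 8)
obs 6: x=0 → posterior Beta(15, 9)
obs 7: x=0 → posterior Beta(15, 10)
obs 8: x=0 → posterior Beta(15, 11)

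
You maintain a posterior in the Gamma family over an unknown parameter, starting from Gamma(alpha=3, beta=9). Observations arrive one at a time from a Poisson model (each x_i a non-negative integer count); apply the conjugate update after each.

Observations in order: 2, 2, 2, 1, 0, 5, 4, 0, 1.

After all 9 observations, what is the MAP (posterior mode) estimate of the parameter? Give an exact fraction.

obs 1: x=2 → posterior Gamma(5, 10)
obs 2: x=2 → posterior Gamma(7, 11)
obs 3: x=2 → posterior Gamma(9, 12)
obs 4: x=1 → posterior Gamma(10, 13)
obs 5: x=0 → posterior Gamma(10, 14)
obs 6: x=5 → posterior Gamma(15, 15)
obs 7: x=4 → posterior Gamma(19, 16)
obs 8: x=0 → posterior Gamma(19, 17)
obs 9: x=1 → posterior Gamma(20, 18)

19/18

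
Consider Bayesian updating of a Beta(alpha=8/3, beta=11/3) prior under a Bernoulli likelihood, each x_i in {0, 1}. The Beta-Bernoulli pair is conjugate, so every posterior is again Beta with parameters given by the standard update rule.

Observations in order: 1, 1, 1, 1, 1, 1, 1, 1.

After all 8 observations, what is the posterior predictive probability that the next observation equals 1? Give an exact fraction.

32/43

obs 1: x=1 → posterior Beta(11/3, 11/3)
obs 2: x=1 → posterior Beta(14/3, 11/3)
obs 3: x=1 → posterior Beta(17/3, 11/3)
obs 4: x=1 → posterior Beta(20/3, 11/3)
obs 5: x=1 → posterior Beta(23/3, 11/3)
obs 6: x=1 → posterior Beta(26/3, 11/3)
obs 7: x=1 → posterior Beta(29/3, 11/3)
obs 8: x=1 → posterior Beta(32/3, 11/3)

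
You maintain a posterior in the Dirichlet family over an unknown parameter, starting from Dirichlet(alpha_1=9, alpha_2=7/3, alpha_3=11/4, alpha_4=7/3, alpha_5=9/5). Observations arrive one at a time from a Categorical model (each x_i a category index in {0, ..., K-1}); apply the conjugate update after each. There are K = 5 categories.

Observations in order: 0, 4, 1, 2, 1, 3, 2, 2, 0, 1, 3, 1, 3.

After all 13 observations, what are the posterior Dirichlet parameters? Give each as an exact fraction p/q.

alpha_1=11, alpha_2=19/3, alpha_3=23/4, alpha_4=16/3, alpha_5=14/5

obs 1: x=0 → posterior Dirichlet(10, 7/3, 11/4, 7/3, 9/5)
obs 2: x=4 → posterior Dirichlet(10, 7/3, 11/4, 7/3, 14/5)
obs 3: x=1 → posterior Dirichlet(10, 10/3, 11/4, 7/3, 14/5)
obs 4: x=2 → posterior Dirichlet(10, 10/3, 15/4, 7/3, 14/5)
obs 5: x=1 → posterior Dirichlet(10, 13/3, 15/4, 7/3, 14/5)
obs 6: x=3 → posterior Dirichlet(10, 13/3, 15/4, 10/3, 14/5)
obs 7: x=2 → posterior Dirichlet(10, 13/3, 19/4, 10/3, 14/5)
obs 8: x=2 → posterior Dirichlet(10, 13/3, 23/4, 10/3, 14/5)
obs 9: x=0 → posterior Dirichlet(11, 13/3, 23/4, 10/3, 14/5)
obs 10: x=1 → posterior Dirichlet(11, 16/3, 23/4, 10/3, 14/5)
obs 11: x=3 → posterior Dirichlet(11, 16/3, 23/4, 13/3, 14/5)
obs 12: x=1 → posterior Dirichlet(11, 19/3, 23/4, 13/3, 14/5)
obs 13: x=3 → posterior Dirichlet(11, 19/3, 23/4, 16/3, 14/5)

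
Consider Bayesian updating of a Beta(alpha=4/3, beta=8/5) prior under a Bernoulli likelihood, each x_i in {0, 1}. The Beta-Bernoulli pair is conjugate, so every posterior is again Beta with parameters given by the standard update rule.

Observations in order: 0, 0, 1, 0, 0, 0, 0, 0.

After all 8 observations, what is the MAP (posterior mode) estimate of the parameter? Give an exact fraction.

10/67

obs 1: x=0 → posterior Beta(4/3, 13/5)
obs 2: x=0 → posterior Beta(4/3, 18/5)
obs 3: x=1 → posterior Beta(7/3, 18/5)
obs 4: x=0 → posterior Beta(7/3, 23/5)
obs 5: x=0 → posterior Beta(7/3, 28/5)
obs 6: x=0 → posterior Beta(7/3, 33/5)
obs 7: x=0 → posterior Beta(7/3, 38/5)
obs 8: x=0 → posterior Beta(7/3, 43/5)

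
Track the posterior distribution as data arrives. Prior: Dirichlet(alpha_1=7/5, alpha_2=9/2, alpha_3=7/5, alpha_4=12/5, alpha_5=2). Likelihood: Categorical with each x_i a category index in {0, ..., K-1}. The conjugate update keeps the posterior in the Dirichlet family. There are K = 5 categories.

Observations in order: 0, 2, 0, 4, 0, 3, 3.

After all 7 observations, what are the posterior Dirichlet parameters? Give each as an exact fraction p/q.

obs 1: x=0 → posterior Dirichlet(12/5, 9/2, 7/5, 12/5, 2)
obs 2: x=2 → posterior Dirichlet(12/5, 9/2, 12/5, 12/5, 2)
obs 3: x=0 → posterior Dirichlet(17/5, 9/2, 12/5, 12/5, 2)
obs 4: x=4 → posterior Dirichlet(17/5, 9/2, 12/5, 12/5, 3)
obs 5: x=0 → posterior Dirichlet(22/5, 9/2, 12/5, 12/5, 3)
obs 6: x=3 → posterior Dirichlet(22/5, 9/2, 12/5, 17/5, 3)
obs 7: x=3 → posterior Dirichlet(22/5, 9/2, 12/5, 22/5, 3)

alpha_1=22/5, alpha_2=9/2, alpha_3=12/5, alpha_4=22/5, alpha_5=3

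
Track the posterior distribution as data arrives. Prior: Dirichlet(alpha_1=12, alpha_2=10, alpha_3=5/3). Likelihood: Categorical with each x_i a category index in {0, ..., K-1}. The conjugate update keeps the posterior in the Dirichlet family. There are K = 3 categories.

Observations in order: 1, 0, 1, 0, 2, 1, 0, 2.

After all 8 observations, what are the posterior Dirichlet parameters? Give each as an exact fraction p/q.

alpha_1=15, alpha_2=13, alpha_3=11/3

obs 1: x=1 → posterior Dirichlet(12, 11, 5/3)
obs 2: x=0 → posterior Dirichlet(13, 11, 5/3)
obs 3: x=1 → posterior Dirichlet(13, 12, 5/3)
obs 4: x=0 → posterior Dirichlet(14, 12, 5/3)
obs 5: x=2 → posterior Dirichlet(14, 12, 8/3)
obs 6: x=1 → posterior Dirichlet(14, 13, 8/3)
obs 7: x=0 → posterior Dirichlet(15, 13, 8/3)
obs 8: x=2 → posterior Dirichlet(15, 13, 11/3)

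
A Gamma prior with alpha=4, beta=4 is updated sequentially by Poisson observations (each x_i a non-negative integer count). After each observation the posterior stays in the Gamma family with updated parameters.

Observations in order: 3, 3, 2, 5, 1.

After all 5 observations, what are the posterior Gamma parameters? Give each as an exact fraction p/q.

alpha=18, beta=9

obs 1: x=3 → posterior Gamma(7, 5)
obs 2: x=3 → posterior Gamma(10, 6)
obs 3: x=2 → posterior Gamma(12, 7)
obs 4: x=5 → posterior Gamma(17, 8)
obs 5: x=1 → posterior Gamma(18, 9)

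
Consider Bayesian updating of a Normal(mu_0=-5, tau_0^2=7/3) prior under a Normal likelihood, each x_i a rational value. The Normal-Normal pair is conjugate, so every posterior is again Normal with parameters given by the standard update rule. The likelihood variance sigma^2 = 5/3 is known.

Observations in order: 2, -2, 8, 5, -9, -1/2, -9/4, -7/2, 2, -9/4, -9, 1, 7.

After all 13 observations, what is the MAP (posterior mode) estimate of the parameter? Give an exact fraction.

-33/64

obs 1: x=2 → posterior Normal(-11/12, 35/36)
obs 2: x=-2 → posterior Normal(-25/19, 35/57)
obs 3: x=8 → posterior Normal(31/26, 35/78)
obs 4: x=5 → posterior Normal(2, 35/99)
obs 5: x=-9 → posterior Normal(3/40, 7/24)
obs 6: x=-1/2 → posterior Normal(-1/94, 35/141)
obs 7: x=-9/4 → posterior Normal(-65/216, 35/162)
obs 8: x=-7/2 → posterior Normal(-163/244, 35/183)
obs 9: x=2 → posterior Normal(-107/272, 35/204)
obs 10: x=-9/4 → posterior Normal(-17/30, 7/45)
obs 11: x=-9 → posterior Normal(-211/164, 35/246)
obs 12: x=1 → posterior Normal(-197/178, 35/267)
obs 13: x=7 → posterior Normal(-33/64, 35/288)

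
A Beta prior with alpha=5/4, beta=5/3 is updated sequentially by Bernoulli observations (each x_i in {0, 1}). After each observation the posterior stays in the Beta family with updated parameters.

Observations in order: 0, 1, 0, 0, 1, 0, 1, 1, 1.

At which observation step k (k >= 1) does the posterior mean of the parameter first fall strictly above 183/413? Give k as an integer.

obs 1: x=0 → posterior Beta(5/4, 8/3)
obs 2: x=1 → posterior Beta(9/4, 8/3)
obs 3: x=0 → posterior Beta(9/4, 11/3)
obs 4: x=0 → posterior Beta(9/4, 14/3)
obs 5: x=1 → posterior Beta(13/4, 14/3)
obs 6: x=0 → posterior Beta(13/4, 17/3)
obs 7: x=1 → posterior Beta(17/4, 17/3)
obs 8: x=1 → posterior Beta(21/4, 17/3)
obs 9: x=1 → posterior Beta(25/4, 17/3)

k = 2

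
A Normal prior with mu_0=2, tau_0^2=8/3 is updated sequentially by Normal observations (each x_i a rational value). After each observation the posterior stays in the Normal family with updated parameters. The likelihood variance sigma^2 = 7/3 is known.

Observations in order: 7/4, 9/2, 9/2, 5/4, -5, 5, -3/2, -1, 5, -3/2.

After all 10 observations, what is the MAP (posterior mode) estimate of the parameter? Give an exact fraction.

118/87

obs 1: x=7/4 → posterior Normal(28/15, 56/45)
obs 2: x=9/2 → posterior Normal(64/23, 56/69)
obs 3: x=9/2 → posterior Normal(100/31, 56/93)
obs 4: x=5/4 → posterior Normal(110/39, 56/117)
obs 5: x=-5 → posterior Normal(70/47, 56/141)
obs 6: x=5 → posterior Normal(2, 56/165)
obs 7: x=-3/2 → posterior Normal(14/9, 8/27)
obs 8: x=-1 → posterior Normal(90/71, 56/213)
obs 9: x=5 → posterior Normal(130/79, 56/237)
obs 10: x=-3/2 → posterior Normal(118/87, 56/261)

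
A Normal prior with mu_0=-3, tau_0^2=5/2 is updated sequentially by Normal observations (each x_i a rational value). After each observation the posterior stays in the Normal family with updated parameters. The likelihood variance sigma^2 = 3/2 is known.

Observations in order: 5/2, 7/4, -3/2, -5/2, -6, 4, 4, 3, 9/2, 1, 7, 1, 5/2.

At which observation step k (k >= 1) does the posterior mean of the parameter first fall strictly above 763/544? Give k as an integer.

k = 13

obs 1: x=5/2 → posterior Normal(7/16, 15/16)
obs 2: x=7/4 → posterior Normal(49/52, 15/26)
obs 3: x=-3/2 → posterior Normal(19/72, 5/12)
obs 4: x=-5/2 → posterior Normal(-31/92, 15/46)
obs 5: x=-6 → posterior Normal(-151/112, 15/56)
obs 6: x=4 → posterior Normal(-71/132, 5/22)
obs 7: x=4 → posterior Normal(9/152, 15/76)
obs 8: x=3 → posterior Normal(69/172, 15/86)
obs 9: x=9/2 → posterior Normal(53/64, 5/32)
obs 10: x=1 → posterior Normal(179/212, 15/106)
obs 11: x=7 → posterior Normal(11/8, 15/116)
obs 12: x=1 → posterior Normal(113/84, 5/42)
obs 13: x=5/2 → posterior Normal(389/272, 15/136)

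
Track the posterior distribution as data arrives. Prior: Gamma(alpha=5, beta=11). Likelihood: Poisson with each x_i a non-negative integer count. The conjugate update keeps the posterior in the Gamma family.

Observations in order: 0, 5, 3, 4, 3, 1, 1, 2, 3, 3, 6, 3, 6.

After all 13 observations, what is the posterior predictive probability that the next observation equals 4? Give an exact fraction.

obs 1: x=0 → posterior Gamma(5, 12)
obs 2: x=5 → posterior Gamma(10, 13)
obs 3: x=3 → posterior Gamma(13, 14)
obs 4: x=4 → posterior Gamma(17, 15)
obs 5: x=3 → posterior Gamma(20, 16)
obs 6: x=1 → posterior Gamma(21, 17)
obs 7: x=1 → posterior Gamma(22, 18)
obs 8: x=2 → posterior Gamma(24, 19)
obs 9: x=3 → posterior Gamma(27, 20)
obs 10: x=3 → posterior Gamma(30, 21)
obs 11: x=6 → posterior Gamma(36, 22)
obs 12: x=3 → posterior Gamma(39, 23)
obs 13: x=6 → posterior Gamma(45, 24)

5007651206689884874694256710196091643830180200826400400378465091584/63108872417680944432938285222622898373856514808721840381622314453125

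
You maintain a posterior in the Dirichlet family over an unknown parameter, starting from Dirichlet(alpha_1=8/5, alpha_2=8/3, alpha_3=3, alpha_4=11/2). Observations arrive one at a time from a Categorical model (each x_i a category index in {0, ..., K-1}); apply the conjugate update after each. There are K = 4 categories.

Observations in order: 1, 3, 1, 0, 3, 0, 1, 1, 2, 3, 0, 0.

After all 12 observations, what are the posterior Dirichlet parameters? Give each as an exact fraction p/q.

obs 1: x=1 → posterior Dirichlet(8/5, 11/3, 3, 11/2)
obs 2: x=3 → posterior Dirichlet(8/5, 11/3, 3, 13/2)
obs 3: x=1 → posterior Dirichlet(8/5, 14/3, 3, 13/2)
obs 4: x=0 → posterior Dirichlet(13/5, 14/3, 3, 13/2)
obs 5: x=3 → posterior Dirichlet(13/5, 14/3, 3, 15/2)
obs 6: x=0 → posterior Dirichlet(18/5, 14/3, 3, 15/2)
obs 7: x=1 → posterior Dirichlet(18/5, 17/3, 3, 15/2)
obs 8: x=1 → posterior Dirichlet(18/5, 20/3, 3, 15/2)
obs 9: x=2 → posterior Dirichlet(18/5, 20/3, 4, 15/2)
obs 10: x=3 → posterior Dirichlet(18/5, 20/3, 4, 17/2)
obs 11: x=0 → posterior Dirichlet(23/5, 20/3, 4, 17/2)
obs 12: x=0 → posterior Dirichlet(28/5, 20/3, 4, 17/2)

alpha_1=28/5, alpha_2=20/3, alpha_3=4, alpha_4=17/2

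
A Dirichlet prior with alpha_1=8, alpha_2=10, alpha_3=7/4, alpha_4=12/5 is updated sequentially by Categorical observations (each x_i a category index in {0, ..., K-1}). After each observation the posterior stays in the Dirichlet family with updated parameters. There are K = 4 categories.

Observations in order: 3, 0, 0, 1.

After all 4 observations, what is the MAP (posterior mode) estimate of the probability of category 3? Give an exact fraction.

48/443

obs 1: x=3 → posterior Dirichlet(8, 10, 7/4, 17/5)
obs 2: x=0 → posterior Dirichlet(9, 10, 7/4, 17/5)
obs 3: x=0 → posterior Dirichlet(10, 10, 7/4, 17/5)
obs 4: x=1 → posterior Dirichlet(10, 11, 7/4, 17/5)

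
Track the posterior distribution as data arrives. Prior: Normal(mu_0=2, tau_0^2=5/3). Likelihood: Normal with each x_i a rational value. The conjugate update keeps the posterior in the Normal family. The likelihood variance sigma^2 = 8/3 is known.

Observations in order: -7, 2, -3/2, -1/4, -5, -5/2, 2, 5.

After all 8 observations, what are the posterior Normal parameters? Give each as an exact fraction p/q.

obs 1: x=-7 → posterior Normal(-19/13, 40/39)
obs 2: x=2 → posterior Normal(-1/2, 20/27)
obs 3: x=-3/2 → posterior Normal(-33/46, 40/69)
obs 4: x=-1/4 → posterior Normal(-71/112, 10/21)
obs 5: x=-5 → posterior Normal(-57/44, 40/99)
obs 6: x=-5/2 → posterior Normal(-221/152, 20/57)
obs 7: x=2 → posterior Normal(-181/172, 40/129)
obs 8: x=5 → posterior Normal(-27/64, 5/18)

mu_0=-27/64, tau_0^2=5/18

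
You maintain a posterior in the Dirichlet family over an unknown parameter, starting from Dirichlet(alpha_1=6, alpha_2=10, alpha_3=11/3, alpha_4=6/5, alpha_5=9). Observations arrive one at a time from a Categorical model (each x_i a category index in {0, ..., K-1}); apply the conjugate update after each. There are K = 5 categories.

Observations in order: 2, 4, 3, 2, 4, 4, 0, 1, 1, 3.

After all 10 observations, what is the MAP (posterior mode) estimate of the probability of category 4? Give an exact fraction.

165/523

obs 1: x=2 → posterior Dirichlet(6, 10, 14/3, 6/5, 9)
obs 2: x=4 → posterior Dirichlet(6, 10, 14/3, 6/5, 10)
obs 3: x=3 → posterior Dirichlet(6, 10, 14/3, 11/5, 10)
obs 4: x=2 → posterior Dirichlet(6, 10, 17/3, 11/5, 10)
obs 5: x=4 → posterior Dirichlet(6, 10, 17/3, 11/5, 11)
obs 6: x=4 → posterior Dirichlet(6, 10, 17/3, 11/5, 12)
obs 7: x=0 → posterior Dirichlet(7, 10, 17/3, 11/5, 12)
obs 8: x=1 → posterior Dirichlet(7, 11, 17/3, 11/5, 12)
obs 9: x=1 → posterior Dirichlet(7, 12, 17/3, 11/5, 12)
obs 10: x=3 → posterior Dirichlet(7, 12, 17/3, 16/5, 12)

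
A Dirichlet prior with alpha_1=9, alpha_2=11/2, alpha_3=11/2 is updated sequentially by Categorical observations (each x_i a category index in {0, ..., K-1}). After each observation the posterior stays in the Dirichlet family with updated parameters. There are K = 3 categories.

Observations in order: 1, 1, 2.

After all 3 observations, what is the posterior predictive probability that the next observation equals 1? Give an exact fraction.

15/46

obs 1: x=1 → posterior Dirichlet(9, 13/2, 11/2)
obs 2: x=1 → posterior Dirichlet(9, 15/2, 11/2)
obs 3: x=2 → posterior Dirichlet(9, 15/2, 13/2)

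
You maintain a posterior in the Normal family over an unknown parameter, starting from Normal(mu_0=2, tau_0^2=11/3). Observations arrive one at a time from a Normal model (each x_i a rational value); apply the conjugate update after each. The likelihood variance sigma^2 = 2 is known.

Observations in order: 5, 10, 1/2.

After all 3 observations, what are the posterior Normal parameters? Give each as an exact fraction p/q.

mu_0=365/78, tau_0^2=22/39

obs 1: x=5 → posterior Normal(67/17, 22/17)
obs 2: x=10 → posterior Normal(177/28, 11/14)
obs 3: x=1/2 → posterior Normal(365/78, 22/39)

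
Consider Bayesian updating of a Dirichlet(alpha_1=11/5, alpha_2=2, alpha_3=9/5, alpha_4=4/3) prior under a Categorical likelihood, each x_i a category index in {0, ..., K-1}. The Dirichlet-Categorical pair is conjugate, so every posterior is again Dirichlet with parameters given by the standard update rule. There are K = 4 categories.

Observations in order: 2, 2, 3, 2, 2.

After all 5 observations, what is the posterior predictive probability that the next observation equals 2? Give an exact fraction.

obs 1: x=2 → posterior Dirichlet(11/5, 2, 14/5, 4/3)
obs 2: x=2 → posterior Dirichlet(11/5, 2, 19/5, 4/3)
obs 3: x=3 → posterior Dirichlet(11/5, 2, 19/5, 7/3)
obs 4: x=2 → posterior Dirichlet(11/5, 2, 24/5, 7/3)
obs 5: x=2 → posterior Dirichlet(11/5, 2, 29/5, 7/3)

87/185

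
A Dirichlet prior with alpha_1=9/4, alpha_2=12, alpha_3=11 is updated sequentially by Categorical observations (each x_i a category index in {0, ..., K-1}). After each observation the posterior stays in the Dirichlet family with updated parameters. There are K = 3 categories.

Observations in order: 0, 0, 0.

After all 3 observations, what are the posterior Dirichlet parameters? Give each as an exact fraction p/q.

alpha_1=21/4, alpha_2=12, alpha_3=11

obs 1: x=0 → posterior Dirichlet(13/4, 12, 11)
obs 2: x=0 → posterior Dirichlet(17/4, 12, 11)
obs 3: x=0 → posterior Dirichlet(21/4, 12, 11)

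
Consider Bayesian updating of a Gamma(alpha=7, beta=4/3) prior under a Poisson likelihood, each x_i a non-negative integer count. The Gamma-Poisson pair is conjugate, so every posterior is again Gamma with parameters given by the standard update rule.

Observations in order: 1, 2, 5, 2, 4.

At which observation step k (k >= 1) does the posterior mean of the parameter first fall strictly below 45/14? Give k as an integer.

obs 1: x=1 → posterior Gamma(8, 7/3)
obs 2: x=2 → posterior Gamma(10, 10/3)
obs 3: x=5 → posterior Gamma(15, 13/3)
obs 4: x=2 → posterior Gamma(17, 16/3)
obs 5: x=4 → posterior Gamma(21, 19/3)

k = 2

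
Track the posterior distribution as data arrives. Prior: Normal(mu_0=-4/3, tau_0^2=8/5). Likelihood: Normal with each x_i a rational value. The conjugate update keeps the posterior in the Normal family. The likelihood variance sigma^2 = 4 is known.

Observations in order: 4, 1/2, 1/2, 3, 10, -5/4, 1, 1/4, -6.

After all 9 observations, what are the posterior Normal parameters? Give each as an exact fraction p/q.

obs 1: x=4 → posterior Normal(4/21, 8/7)
obs 2: x=1/2 → posterior Normal(7/27, 8/9)
obs 3: x=1/2 → posterior Normal(10/33, 8/11)
obs 4: x=3 → posterior Normal(28/39, 8/13)
obs 5: x=10 → posterior Normal(88/45, 8/15)
obs 6: x=-5/4 → posterior Normal(161/102, 8/17)
obs 7: x=1 → posterior Normal(173/114, 8/19)
obs 8: x=1/4 → posterior Normal(88/63, 8/21)
obs 9: x=-6 → posterior Normal(52/69, 8/23)

mu_0=52/69, tau_0^2=8/23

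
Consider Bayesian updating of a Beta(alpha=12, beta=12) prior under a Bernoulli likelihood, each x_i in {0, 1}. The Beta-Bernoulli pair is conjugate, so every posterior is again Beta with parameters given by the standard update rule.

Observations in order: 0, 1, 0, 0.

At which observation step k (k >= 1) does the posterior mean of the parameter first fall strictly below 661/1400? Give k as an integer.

obs 1: x=0 → posterior Beta(12, 13)
obs 2: x=1 → posterior Beta(13, 13)
obs 3: x=0 → posterior Beta(13, 14)
obs 4: x=0 → posterior Beta(13, 15)

k = 4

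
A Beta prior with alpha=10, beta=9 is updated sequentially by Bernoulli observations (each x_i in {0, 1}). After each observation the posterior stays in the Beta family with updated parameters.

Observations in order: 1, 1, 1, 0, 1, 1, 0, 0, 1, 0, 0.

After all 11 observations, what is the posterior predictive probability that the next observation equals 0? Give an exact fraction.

obs 1: x=1 → posterior Beta(11, 9)
obs 2: x=1 → posterior Beta(12, 9)
obs 3: x=1 → posterior Beta(13, 9)
obs 4: x=0 → posterior Beta(13, 10)
obs 5: x=1 → posterior Beta(14, 10)
obs 6: x=1 → posterior Beta(15, 10)
obs 7: x=0 → posterior Beta(15, 11)
obs 8: x=0 → posterior Beta(15, 12)
obs 9: x=1 → posterior Beta(16, 12)
obs 10: x=0 → posterior Beta(16, 13)
obs 11: x=0 → posterior Beta(16, 14)

7/15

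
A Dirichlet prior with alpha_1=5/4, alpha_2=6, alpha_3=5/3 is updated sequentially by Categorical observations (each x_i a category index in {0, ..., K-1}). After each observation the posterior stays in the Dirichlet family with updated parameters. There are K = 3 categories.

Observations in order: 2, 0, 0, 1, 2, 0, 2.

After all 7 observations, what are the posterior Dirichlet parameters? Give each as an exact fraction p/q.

obs 1: x=2 → posterior Dirichlet(5/4, 6, 8/3)
obs 2: x=0 → posterior Dirichlet(9/4, 6, 8/3)
obs 3: x=0 → posterior Dirichlet(13/4, 6, 8/3)
obs 4: x=1 → posterior Dirichlet(13/4, 7, 8/3)
obs 5: x=2 → posterior Dirichlet(13/4, 7, 11/3)
obs 6: x=0 → posterior Dirichlet(17/4, 7, 11/3)
obs 7: x=2 → posterior Dirichlet(17/4, 7, 14/3)

alpha_1=17/4, alpha_2=7, alpha_3=14/3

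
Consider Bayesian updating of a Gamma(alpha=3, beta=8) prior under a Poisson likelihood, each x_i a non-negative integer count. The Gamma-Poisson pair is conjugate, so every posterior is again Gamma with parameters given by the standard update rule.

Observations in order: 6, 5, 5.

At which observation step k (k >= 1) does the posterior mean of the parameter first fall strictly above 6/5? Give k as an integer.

k = 2

obs 1: x=6 → posterior Gamma(9, 9)
obs 2: x=5 → posterior Gamma(14, 10)
obs 3: x=5 → posterior Gamma(19, 11)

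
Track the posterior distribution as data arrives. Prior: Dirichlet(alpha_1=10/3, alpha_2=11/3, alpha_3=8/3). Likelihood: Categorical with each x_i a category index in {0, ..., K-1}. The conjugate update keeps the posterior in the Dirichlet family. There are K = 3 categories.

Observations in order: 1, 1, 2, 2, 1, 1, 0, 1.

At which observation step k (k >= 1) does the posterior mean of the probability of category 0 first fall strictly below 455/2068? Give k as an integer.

obs 1: x=1 → posterior Dirichlet(10/3, 14/3, 8/3)
obs 2: x=1 → posterior Dirichlet(10/3, 17/3, 8/3)
obs 3: x=2 → posterior Dirichlet(10/3, 17/3, 11/3)
obs 4: x=2 → posterior Dirichlet(10/3, 17/3, 14/3)
obs 5: x=1 → posterior Dirichlet(10/3, 20/3, 14/3)
obs 6: x=1 → posterior Dirichlet(10/3, 23/3, 14/3)
obs 7: x=0 → posterior Dirichlet(13/3, 23/3, 14/3)
obs 8: x=1 → posterior Dirichlet(13/3, 26/3, 14/3)

k = 6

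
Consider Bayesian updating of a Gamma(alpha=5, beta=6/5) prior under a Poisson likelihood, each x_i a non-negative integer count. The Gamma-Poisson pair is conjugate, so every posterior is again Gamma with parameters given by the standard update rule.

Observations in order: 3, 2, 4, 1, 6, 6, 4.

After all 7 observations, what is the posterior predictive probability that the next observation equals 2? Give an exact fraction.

obs 1: x=3 → posterior Gamma(8, 11/5)
obs 2: x=2 → posterior Gamma(10, 16/5)
obs 3: x=4 → posterior Gamma(14, 21/5)
obs 4: x=1 → posterior Gamma(15, 26/5)
obs 5: x=6 → posterior Gamma(21, 31/5)
obs 6: x=6 → posterior Gamma(27, 36/5)
obs 7: x=4 → posterior Gamma(31, 41/5)

76842460194174512742425556045058775407616393449561775/464395991957501463039455344444547263616699847720042496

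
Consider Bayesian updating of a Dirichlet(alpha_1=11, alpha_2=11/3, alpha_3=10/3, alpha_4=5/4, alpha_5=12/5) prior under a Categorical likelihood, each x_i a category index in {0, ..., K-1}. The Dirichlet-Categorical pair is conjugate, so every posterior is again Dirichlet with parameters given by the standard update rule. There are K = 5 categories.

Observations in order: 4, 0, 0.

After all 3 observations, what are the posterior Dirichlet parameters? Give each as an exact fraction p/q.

obs 1: x=4 → posterior Dirichlet(11, 11/3, 10/3, 5/4, 17/5)
obs 2: x=0 → posterior Dirichlet(12, 11/3, 10/3, 5/4, 17/5)
obs 3: x=0 → posterior Dirichlet(13, 11/3, 10/3, 5/4, 17/5)

alpha_1=13, alpha_2=11/3, alpha_3=10/3, alpha_4=5/4, alpha_5=17/5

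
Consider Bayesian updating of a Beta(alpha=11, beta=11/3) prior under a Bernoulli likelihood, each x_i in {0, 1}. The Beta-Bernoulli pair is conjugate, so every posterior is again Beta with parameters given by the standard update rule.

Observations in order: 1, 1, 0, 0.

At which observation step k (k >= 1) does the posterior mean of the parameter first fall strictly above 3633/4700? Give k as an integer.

obs 1: x=1 → posterior Beta(12, 11/3)
obs 2: x=1 → posterior Beta(13, 11/3)
obs 3: x=0 → posterior Beta(13, 14/3)
obs 4: x=0 → posterior Beta(13, 17/3)

k = 2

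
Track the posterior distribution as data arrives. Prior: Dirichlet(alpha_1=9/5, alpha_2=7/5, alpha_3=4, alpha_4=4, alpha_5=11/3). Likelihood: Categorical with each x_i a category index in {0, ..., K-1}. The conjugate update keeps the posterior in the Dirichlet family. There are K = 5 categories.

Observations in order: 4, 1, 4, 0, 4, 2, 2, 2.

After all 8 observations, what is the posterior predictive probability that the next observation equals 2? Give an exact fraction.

15/49

obs 1: x=4 → posterior Dirichlet(9/5, 7/5, 4, 4, 14/3)
obs 2: x=1 → posterior Dirichlet(9/5, 12/5, 4, 4, 14/3)
obs 3: x=4 → posterior Dirichlet(9/5, 12/5, 4, 4, 17/3)
obs 4: x=0 → posterior Dirichlet(14/5, 12/5, 4, 4, 17/3)
obs 5: x=4 → posterior Dirichlet(14/5, 12/5, 4, 4, 20/3)
obs 6: x=2 → posterior Dirichlet(14/5, 12/5, 5, 4, 20/3)
obs 7: x=2 → posterior Dirichlet(14/5, 12/5, 6, 4, 20/3)
obs 8: x=2 → posterior Dirichlet(14/5, 12/5, 7, 4, 20/3)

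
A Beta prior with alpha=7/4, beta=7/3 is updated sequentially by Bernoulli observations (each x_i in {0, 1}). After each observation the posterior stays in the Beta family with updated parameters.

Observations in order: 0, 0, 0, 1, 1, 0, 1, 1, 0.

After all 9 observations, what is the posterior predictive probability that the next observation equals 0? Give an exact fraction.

88/157

obs 1: x=0 → posterior Beta(7/4, 10/3)
obs 2: x=0 → posterior Beta(7/4, 13/3)
obs 3: x=0 → posterior Beta(7/4, 16/3)
obs 4: x=1 → posterior Beta(11/4, 16/3)
obs 5: x=1 → posterior Beta(15/4, 16/3)
obs 6: x=0 → posterior Beta(15/4, 19/3)
obs 7: x=1 → posterior Beta(19/4, 19/3)
obs 8: x=1 → posterior Beta(23/4, 19/3)
obs 9: x=0 → posterior Beta(23/4, 22/3)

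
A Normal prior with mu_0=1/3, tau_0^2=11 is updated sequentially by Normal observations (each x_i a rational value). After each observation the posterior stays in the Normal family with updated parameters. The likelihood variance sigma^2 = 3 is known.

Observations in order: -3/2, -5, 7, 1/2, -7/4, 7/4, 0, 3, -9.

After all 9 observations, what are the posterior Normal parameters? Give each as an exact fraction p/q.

obs 1: x=-3/2 → posterior Normal(-31/28, 33/14)
obs 2: x=-5 → posterior Normal(-141/50, 33/25)
obs 3: x=7 → posterior Normal(13/72, 11/12)
obs 4: x=1/2 → posterior Normal(12/47, 33/47)
obs 5: x=-7/4 → posterior Normal(-1/8, 33/58)
obs 6: x=7/4 → posterior Normal(4/23, 11/23)
obs 7: x=0 → posterior Normal(3/20, 33/80)
obs 8: x=3 → posterior Normal(45/91, 33/91)
obs 9: x=-9 → posterior Normal(-9/17, 11/34)

mu_0=-9/17, tau_0^2=11/34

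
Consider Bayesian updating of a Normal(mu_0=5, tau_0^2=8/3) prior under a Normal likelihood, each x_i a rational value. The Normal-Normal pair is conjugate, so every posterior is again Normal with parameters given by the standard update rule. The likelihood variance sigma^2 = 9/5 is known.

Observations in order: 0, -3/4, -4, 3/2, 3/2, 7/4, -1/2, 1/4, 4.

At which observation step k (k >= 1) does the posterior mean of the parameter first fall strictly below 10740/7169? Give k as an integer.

obs 1: x=0 → posterior Normal(135/67, 72/67)
obs 2: x=-3/4 → posterior Normal(105/107, 72/107)
obs 3: x=-4 → posterior Normal(-55/147, 24/49)
obs 4: x=3/2 → posterior Normal(5/187, 72/187)
obs 5: x=3/2 → posterior Normal(65/227, 72/227)
obs 6: x=7/4 → posterior Normal(45/89, 24/89)
obs 7: x=-1/2 → posterior Normal(115/307, 72/307)
obs 8: x=1/4 → posterior Normal(125/347, 72/347)
obs 9: x=4 → posterior Normal(95/129, 8/43)

k = 2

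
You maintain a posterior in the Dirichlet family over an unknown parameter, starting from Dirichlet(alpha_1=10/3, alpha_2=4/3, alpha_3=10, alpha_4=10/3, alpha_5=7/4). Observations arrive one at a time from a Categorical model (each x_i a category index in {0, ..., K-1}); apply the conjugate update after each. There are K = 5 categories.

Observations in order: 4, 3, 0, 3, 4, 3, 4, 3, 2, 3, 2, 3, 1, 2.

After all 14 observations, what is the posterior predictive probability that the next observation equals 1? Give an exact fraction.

28/405

obs 1: x=4 → posterior Dirichlet(10/3, 4/3, 10, 10/3, 11/4)
obs 2: x=3 → posterior Dirichlet(10/3, 4/3, 10, 13/3, 11/4)
obs 3: x=0 → posterior Dirichlet(13/3, 4/3, 10, 13/3, 11/4)
obs 4: x=3 → posterior Dirichlet(13/3, 4/3, 10, 16/3, 11/4)
obs 5: x=4 → posterior Dirichlet(13/3, 4/3, 10, 16/3, 15/4)
obs 6: x=3 → posterior Dirichlet(13/3, 4/3, 10, 19/3, 15/4)
obs 7: x=4 → posterior Dirichlet(13/3, 4/3, 10, 19/3, 19/4)
obs 8: x=3 → posterior Dirichlet(13/3, 4/3, 10, 22/3, 19/4)
obs 9: x=2 → posterior Dirichlet(13/3, 4/3, 11, 22/3, 19/4)
obs 10: x=3 → posterior Dirichlet(13/3, 4/3, 11, 25/3, 19/4)
obs 11: x=2 → posterior Dirichlet(13/3, 4/3, 12, 25/3, 19/4)
obs 12: x=3 → posterior Dirichlet(13/3, 4/3, 12, 28/3, 19/4)
obs 13: x=1 → posterior Dirichlet(13/3, 7/3, 12, 28/3, 19/4)
obs 14: x=2 → posterior Dirichlet(13/3, 7/3, 13, 28/3, 19/4)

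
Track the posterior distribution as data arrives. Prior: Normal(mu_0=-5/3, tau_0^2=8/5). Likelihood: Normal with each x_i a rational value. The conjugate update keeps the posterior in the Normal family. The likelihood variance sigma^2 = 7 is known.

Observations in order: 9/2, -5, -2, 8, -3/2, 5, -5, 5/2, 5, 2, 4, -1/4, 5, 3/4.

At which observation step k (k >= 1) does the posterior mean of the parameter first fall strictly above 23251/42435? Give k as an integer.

k = 11

obs 1: x=9/2 → posterior Normal(-67/129, 56/43)
obs 2: x=-5 → posterior Normal(-11/9, 56/51)
obs 3: x=-2 → posterior Normal(-235/177, 56/59)
obs 4: x=8 → posterior Normal(-43/201, 56/67)
obs 5: x=-3/2 → posterior Normal(-79/225, 56/75)
obs 6: x=5 → posterior Normal(41/249, 56/83)
obs 7: x=-5 → posterior Normal(-79/273, 8/13)
obs 8: x=5/2 → posterior Normal(-19/297, 56/99)
obs 9: x=5 → posterior Normal(101/321, 56/107)
obs 10: x=2 → posterior Normal(149/345, 56/115)
obs 11: x=4 → posterior Normal(245/369, 56/123)
obs 12: x=-1/4 → posterior Normal(239/393, 56/131)
obs 13: x=5 → posterior Normal(359/417, 56/139)
obs 14: x=3/4 → posterior Normal(377/441, 8/21)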